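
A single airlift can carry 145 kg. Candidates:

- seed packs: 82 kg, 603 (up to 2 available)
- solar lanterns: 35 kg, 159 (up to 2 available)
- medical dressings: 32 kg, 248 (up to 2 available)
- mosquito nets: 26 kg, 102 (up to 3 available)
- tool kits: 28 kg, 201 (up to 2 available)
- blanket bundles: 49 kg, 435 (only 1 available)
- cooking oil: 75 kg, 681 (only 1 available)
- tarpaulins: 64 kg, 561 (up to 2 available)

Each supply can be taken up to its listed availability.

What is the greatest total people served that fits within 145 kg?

1244

Filling by ratio: blanket bundles + cooking oil for 1116, with 21 kg left unused.
Dropping cooking oil frees 75 kg; slotting in medical dressings + tarpaulins (96 kg) lifts the total to 1244 at 145 kg.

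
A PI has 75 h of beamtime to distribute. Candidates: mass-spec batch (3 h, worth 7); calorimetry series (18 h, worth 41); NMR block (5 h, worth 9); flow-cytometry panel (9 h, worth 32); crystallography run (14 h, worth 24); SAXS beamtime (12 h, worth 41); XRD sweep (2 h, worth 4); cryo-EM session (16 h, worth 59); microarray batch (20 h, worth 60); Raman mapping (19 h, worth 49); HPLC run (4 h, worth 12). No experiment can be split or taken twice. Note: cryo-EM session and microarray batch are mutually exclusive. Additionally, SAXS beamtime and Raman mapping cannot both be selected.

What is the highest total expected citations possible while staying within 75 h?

213

Taking calorimetry series + flow-cytometry panel + crystallography run + SAXS beamtime + XRD sweep + cryo-EM session + HPLC run: 75 h used, 213 in expected citations.
Runner-up calorimetry series + flow-cytometry panel + crystallography run + SAXS beamtime + cryo-EM session + HPLC run tops out at 209.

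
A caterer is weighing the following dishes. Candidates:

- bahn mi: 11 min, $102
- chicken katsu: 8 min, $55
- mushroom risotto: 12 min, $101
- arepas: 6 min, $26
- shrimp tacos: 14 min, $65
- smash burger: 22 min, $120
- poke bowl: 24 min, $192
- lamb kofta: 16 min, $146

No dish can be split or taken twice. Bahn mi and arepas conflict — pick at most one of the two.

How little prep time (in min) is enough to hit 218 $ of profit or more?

27

Need the lightest bundle worth ≥ 218.
Taking bahn mi + lamb kofta gives 248 (≥ 218) for 27 min.
No combination under 27 min hits 218.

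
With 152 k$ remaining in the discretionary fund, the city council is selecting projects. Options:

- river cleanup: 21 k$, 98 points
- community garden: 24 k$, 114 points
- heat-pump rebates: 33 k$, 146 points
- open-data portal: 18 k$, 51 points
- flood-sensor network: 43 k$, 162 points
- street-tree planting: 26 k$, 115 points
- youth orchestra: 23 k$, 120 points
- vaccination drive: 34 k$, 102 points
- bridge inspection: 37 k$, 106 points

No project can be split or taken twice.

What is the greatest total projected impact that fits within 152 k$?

Ranking by ratio (projected impact/k$): youth orchestra 5.22, community garden 4.75, river cleanup 4.67, heat-pump rebates 4.42.
Greedy by ratio would take river cleanup + community garden + heat-pump rebates + open-data portal + street-tree planting + youth orchestra: 145 k$ used, total 644.
The 39 k$ tied up in river cleanup and open-data portal is better spent on flood-sensor network — total rises to 657 (149 k$).
Every other selection either busts 152 k$ or fails to beat 657.

657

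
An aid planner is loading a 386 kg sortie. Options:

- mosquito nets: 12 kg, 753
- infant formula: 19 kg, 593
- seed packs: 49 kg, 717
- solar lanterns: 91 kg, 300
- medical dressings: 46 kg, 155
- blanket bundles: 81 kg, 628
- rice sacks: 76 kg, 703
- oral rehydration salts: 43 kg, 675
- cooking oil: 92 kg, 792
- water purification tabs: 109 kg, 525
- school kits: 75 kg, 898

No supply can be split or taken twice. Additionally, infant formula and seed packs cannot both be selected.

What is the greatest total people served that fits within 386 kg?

4569

Ranking by ratio (people served/kg): mosquito nets 62.75, infant formula 31.21, oral rehydration salts 15.70.
Mosquito nets + infant formula + medical dressings + rice sacks + oral rehydration salts + cooking oil + school kits uses 363 of the 386 kg and totals 4569.
The closest alternative, mosquito nets + seed packs + rice sacks + oral rehydration salts + cooking oil + school kits, reaches only 4538.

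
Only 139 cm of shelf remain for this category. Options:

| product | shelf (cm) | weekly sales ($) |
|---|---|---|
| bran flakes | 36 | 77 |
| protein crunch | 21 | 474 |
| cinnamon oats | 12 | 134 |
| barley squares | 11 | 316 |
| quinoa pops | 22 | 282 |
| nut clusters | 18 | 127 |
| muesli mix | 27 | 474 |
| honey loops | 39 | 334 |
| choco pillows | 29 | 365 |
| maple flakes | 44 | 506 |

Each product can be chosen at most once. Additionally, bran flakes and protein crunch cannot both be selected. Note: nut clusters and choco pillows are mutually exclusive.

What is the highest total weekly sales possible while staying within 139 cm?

By weekly sales per cm: barley squares 28.73, protein crunch 22.57, muesli mix 17.56 lead.
Filling by ratio: protein crunch + cinnamon oats + barley squares + quinoa pops + muesli mix + choco pillows for 2045, with 17 cm left unused.
Replace choco pillows with maple flakes: the trade gains 141 net, giving 2186 at 137 cm.
Next best is protein crunch + barley squares + muesli mix + choco pillows + maple flakes at 2135 (132 cm) — short by 51.

2186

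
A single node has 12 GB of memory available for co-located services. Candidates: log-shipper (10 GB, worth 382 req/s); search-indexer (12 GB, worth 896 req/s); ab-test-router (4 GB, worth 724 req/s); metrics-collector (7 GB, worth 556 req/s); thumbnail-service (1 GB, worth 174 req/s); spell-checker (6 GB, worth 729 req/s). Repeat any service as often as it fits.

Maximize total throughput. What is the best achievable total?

2172

Taking 3×ab-test-router: 12 GB used, 2172 in throughput.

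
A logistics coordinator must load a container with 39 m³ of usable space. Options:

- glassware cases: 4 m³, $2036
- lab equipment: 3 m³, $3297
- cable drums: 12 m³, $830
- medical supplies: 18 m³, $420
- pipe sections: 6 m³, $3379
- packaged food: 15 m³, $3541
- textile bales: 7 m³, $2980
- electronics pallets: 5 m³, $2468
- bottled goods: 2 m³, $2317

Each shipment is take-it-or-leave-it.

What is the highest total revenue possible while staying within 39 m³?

Ranking by ratio (revenue/m³): bottled goods 1158.50, lab equipment 1099.00, pipe sections 563.17.
Greedy by ratio would take glassware cases + lab equipment + cable drums + pipe sections + textile bales + electronics pallets + bottled goods: 39 m³ used, total 17307.
Dropping glassware cases and cable drums frees 16 m³; slotting in packaged food (15 m³) lifts the total to 17982 at 38 m³.
No other feasible combination exceeds 17982.

17982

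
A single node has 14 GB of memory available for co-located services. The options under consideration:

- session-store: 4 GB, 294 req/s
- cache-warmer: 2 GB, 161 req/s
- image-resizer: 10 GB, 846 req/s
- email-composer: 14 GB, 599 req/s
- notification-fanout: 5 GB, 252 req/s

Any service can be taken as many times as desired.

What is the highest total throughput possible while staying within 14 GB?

By throughput per GB: image-resizer 84.60, cache-warmer 80.50, session-store 73.50 lead.
Best packing: 2×cache-warmer + image-resizer — 14 GB, 1168 total.

1168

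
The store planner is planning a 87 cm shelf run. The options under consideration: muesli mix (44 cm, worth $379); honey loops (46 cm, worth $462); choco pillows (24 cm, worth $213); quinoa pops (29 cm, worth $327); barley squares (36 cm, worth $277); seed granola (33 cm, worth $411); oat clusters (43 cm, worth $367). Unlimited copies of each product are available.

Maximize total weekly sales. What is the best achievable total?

981

Filling by ratio: 2×seed granola for 822, with 21 cm left unused.
The 66 cm tied up in 2×seed granola is better spent on 3×quinoa pops — total rises to 981 (87 cm).
Nothing else within 87 cm beats 981.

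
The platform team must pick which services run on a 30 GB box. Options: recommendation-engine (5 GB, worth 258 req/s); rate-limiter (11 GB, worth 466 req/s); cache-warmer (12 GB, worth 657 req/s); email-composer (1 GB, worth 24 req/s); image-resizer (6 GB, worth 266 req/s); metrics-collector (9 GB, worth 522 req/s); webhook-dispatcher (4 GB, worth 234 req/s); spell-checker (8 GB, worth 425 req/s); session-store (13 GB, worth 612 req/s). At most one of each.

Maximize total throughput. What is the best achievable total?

1671

Recommendation-engine + cache-warmer + metrics-collector + webhook-dispatcher uses 30 of the 30 GB and totals 1671.
The closest alternative, cache-warmer + email-composer + metrics-collector + spell-checker, reaches only 1628.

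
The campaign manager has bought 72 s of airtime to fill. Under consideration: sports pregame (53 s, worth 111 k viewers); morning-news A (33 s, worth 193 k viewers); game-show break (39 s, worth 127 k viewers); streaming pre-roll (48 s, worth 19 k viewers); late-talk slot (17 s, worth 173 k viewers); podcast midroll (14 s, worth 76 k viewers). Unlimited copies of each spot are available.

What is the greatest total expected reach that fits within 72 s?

692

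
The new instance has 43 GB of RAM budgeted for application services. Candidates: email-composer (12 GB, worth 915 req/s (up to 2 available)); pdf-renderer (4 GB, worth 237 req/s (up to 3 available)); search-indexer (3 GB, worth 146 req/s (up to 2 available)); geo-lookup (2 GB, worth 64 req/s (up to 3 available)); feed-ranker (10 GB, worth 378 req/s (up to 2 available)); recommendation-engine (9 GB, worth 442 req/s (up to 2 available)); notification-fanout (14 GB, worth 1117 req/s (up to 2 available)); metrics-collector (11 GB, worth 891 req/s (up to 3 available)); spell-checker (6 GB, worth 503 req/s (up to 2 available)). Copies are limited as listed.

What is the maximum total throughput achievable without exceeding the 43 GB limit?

Taking the top-ratio services first gives 2×pdf-renderer + 2×metrics-collector + 2×spell-checker for 3262 (42 GB).
Reworking the packing: email-composer + notification-fanout + metrics-collector + spell-checker uses 43 GB and improves the total to 3426.
No other feasible combination exceeds 3426.

3426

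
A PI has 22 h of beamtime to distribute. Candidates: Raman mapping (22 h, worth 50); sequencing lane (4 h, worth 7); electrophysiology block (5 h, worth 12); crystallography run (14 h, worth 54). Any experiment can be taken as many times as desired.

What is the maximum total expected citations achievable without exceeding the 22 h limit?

68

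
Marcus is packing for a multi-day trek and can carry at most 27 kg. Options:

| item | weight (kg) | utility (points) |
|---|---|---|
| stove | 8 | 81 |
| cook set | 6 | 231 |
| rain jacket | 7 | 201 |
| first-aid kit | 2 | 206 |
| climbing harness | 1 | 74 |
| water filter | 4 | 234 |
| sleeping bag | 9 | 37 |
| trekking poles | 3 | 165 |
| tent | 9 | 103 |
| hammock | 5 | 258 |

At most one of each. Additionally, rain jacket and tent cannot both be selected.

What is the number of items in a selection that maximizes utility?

6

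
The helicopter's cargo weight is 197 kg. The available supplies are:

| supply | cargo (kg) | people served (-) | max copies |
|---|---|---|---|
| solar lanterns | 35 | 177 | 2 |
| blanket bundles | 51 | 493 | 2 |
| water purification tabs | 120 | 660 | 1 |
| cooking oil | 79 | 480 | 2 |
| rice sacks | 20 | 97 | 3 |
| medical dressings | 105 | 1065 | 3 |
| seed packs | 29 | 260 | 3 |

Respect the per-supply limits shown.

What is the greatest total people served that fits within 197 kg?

Greedy by ratio would take blanket bundles + medical dressings + seed packs: 185 kg used, total 1818.
Dropping blanket bundles frees 51 kg; slotting in 2×seed packs (58 kg) lifts the total to 1845 at 192 kg.
Nothing else within 197 kg beats 1845.

1845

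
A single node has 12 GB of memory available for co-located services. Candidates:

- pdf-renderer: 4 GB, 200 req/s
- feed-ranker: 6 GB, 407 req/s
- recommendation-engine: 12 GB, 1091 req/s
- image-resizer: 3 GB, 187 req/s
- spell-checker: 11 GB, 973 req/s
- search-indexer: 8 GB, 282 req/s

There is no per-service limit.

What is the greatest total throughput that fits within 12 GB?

The ratio ordering already packs tightly: recommendation-engine, 12 GB, 1091.
Every other selection either busts 12 GB or fails to beat 1091.

1091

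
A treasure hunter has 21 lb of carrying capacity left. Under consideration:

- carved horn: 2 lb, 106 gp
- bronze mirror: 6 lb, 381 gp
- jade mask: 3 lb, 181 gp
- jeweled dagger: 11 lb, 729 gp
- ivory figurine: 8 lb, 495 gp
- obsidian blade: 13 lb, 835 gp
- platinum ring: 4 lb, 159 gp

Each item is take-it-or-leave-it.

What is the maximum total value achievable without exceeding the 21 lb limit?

Greedy by ratio would take bronze mirror + jade mask + jeweled dagger: 20 lb used, total 1291.
Dropping bronze mirror and jade mask frees 9 lb; slotting in carved horn + ivory figurine (10 lb) lifts the total to 1330 at 21 lb.

1330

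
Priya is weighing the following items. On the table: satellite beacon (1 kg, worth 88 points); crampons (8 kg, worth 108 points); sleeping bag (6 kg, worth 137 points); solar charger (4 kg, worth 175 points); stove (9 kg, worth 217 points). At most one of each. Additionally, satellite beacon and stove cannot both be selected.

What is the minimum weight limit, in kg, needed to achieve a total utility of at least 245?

5

Look for the lowest-weight combination reaching 245.
satellite beacon + solar charger reaches 263 using 5 kg.
Any bundle with less than 5 kg falls short of 245.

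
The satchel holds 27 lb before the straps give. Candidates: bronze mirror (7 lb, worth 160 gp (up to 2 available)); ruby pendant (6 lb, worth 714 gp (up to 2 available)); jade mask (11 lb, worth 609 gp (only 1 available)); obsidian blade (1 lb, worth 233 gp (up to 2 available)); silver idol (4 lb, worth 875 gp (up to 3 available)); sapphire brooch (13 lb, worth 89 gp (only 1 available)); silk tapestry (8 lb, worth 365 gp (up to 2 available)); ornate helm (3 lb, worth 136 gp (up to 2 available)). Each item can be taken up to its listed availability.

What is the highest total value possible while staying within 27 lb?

4519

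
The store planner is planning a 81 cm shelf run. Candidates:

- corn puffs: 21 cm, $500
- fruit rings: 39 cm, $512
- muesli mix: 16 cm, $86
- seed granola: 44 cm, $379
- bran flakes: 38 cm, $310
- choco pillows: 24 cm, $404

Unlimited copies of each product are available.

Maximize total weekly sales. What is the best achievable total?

Taking 3×corn puffs + muesli mix: 79 cm used, 1586 in weekly sales.
No other feasible combination exceeds 1586.

1586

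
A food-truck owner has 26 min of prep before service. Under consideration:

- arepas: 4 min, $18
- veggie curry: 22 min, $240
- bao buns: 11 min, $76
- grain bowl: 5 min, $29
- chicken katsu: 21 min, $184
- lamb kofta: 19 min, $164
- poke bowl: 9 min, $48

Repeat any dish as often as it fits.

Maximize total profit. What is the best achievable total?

258

Best packing: arepas + veggie curry — 26 min, 258 total.
Nothing else within 26 min beats 258.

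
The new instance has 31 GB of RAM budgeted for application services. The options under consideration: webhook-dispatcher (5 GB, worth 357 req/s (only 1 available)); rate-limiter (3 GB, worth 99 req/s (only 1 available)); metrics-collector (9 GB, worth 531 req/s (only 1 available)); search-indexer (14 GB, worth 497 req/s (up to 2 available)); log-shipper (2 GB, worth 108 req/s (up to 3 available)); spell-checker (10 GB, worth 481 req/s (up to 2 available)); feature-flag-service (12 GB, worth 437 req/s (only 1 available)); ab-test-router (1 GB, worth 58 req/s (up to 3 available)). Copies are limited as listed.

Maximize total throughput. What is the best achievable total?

A density-first pass picks webhook-dispatcher + rate-limiter + metrics-collector + 3×log-shipper + 3×ab-test-router — 1485 at 26 GB.
The 5 GB tied up in rate-limiter and log-shipper is better spent on spell-checker — total rises to 1759 (31 GB).
That's the maximum — no swap from here does better than 1759.

1759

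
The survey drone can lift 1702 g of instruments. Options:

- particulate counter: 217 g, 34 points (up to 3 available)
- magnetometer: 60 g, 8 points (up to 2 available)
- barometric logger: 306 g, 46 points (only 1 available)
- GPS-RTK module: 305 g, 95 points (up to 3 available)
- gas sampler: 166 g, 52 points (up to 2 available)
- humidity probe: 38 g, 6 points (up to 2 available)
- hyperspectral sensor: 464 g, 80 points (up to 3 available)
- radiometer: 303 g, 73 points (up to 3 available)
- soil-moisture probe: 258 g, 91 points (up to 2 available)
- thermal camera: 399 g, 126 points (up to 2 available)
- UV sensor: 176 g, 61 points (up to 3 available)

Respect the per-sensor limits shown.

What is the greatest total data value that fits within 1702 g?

564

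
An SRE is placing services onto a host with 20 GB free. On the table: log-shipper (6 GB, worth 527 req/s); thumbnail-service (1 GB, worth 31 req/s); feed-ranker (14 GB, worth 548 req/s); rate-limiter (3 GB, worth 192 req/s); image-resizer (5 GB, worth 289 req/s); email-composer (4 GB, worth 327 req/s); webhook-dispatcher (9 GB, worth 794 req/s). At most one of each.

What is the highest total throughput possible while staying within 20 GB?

1679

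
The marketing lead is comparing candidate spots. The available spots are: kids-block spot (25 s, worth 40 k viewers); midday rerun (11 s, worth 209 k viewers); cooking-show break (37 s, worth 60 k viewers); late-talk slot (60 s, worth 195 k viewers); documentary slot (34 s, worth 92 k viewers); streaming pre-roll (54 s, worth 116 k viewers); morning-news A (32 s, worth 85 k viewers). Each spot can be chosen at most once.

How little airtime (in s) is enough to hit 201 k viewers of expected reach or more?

11

Look for the lowest-airtime combination reaching 201.
midday rerun: 209 expected reach at 11 s.
No combination under 11 s hits 201.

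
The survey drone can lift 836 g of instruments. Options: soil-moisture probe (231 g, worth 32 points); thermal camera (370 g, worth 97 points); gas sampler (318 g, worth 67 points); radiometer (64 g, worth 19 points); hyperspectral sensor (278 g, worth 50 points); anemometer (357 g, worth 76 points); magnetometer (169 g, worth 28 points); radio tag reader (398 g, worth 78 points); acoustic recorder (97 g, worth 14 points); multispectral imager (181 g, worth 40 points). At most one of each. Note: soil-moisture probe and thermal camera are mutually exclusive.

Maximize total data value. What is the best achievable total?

194

Filling by ratio: thermal camera + radiometer + magnetometer + multispectral imager for 184, with 52 g left unused.
Dropping magnetometer and multispectral imager frees 350 g; slotting in radio tag reader (398 g) lifts the total to 194 at 832 g.
The spare 4 g is too small for any remaining sensor, and no feasible exchange beats 194.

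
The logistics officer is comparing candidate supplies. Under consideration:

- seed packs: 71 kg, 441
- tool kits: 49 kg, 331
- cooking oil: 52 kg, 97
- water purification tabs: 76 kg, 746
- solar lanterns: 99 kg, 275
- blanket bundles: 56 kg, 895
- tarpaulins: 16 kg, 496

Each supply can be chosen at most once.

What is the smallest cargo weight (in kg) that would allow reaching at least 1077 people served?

72

Minimise kg subject to total people served ≥ 1077.
blanket bundles + tarpaulins reaches 1391 using 72 kg.
Any bundle with less than 72 kg falls short of 1077.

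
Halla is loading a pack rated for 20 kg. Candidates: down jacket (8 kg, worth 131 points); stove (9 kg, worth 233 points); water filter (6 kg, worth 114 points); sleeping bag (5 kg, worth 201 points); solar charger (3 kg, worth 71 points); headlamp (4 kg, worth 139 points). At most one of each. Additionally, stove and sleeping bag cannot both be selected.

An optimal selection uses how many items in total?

Best achievable utility is 542.
For example down jacket + sleeping bag + solar charger + headlamp achieves it, using 20 kg.
Any selection reaching 542 contains exactly 4 items.

4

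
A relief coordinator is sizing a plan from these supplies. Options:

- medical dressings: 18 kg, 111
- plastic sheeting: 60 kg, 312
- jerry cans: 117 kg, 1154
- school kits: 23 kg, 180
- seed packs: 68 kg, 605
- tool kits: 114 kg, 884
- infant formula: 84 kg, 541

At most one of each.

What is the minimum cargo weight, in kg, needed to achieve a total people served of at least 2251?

268

Need the lightest bundle worth ≥ 2251.
Taking plastic sheeting + jerry cans + school kits + seed packs gives 2251 (≥ 2251) for 268 kg.
Below 268 kg the best achievable stays under 2251.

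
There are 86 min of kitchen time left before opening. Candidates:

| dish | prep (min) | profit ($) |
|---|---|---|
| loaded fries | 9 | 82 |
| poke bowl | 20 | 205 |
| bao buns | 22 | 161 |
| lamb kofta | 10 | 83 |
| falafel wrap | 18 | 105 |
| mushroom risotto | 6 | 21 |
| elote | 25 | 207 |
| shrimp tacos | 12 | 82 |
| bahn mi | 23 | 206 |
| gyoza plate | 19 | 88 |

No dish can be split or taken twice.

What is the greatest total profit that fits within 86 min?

Density check — poke bowl 10.25, loaded fries 9.11, bahn mi 8.96 are the best per min.
Greedy by ratio would take loaded fries + poke bowl + bao buns + lamb kofta + bahn mi: 84 min used, total 737.
Dropping bahn mi frees 23 min; slotting in elote (25 min) lifts the total to 738 at 86 min.
Runner-up loaded fries + poke bowl + bao buns + lamb kofta + bahn mi tops out at 737.

738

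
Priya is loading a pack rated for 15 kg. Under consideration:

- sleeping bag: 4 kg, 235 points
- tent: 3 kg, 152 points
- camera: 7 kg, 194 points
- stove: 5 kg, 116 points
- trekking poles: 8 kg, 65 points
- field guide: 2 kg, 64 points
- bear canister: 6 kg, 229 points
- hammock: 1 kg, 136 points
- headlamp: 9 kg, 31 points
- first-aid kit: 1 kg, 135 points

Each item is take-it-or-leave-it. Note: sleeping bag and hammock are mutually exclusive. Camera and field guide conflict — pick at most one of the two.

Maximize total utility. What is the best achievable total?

By utility per kg: hammock 136.00, first-aid kit 135.00, sleeping bag 58.75, tent 50.67 lead.
Sleeping bag + tent + bear canister + first-aid kit uses 14 of the 15 kg and totals 751.
No other feasible combination exceeds 751.

751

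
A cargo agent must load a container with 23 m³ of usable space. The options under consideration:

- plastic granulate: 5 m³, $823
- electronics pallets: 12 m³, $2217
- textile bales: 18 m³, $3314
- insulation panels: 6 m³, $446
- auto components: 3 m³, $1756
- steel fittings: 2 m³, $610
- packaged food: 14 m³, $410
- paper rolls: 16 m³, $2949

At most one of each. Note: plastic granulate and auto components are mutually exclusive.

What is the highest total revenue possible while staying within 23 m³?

Best packing: textile bales + auto components + steel fittings — 23 m³, 5680 total.

5680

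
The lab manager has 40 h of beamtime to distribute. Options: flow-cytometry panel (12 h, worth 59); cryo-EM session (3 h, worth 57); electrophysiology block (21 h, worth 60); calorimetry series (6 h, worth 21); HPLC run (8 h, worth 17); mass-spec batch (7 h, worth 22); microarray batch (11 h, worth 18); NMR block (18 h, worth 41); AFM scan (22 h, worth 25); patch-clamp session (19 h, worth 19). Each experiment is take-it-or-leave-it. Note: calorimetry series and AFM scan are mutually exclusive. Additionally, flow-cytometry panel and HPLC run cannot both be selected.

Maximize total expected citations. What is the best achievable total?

Flow-cytometry panel + cryo-EM session + mass-spec batch + NMR block uses 40 of the 40 h and totals 179.
Every other selection either busts 40 h or breaks a pairing rule or fails to beat 179.

179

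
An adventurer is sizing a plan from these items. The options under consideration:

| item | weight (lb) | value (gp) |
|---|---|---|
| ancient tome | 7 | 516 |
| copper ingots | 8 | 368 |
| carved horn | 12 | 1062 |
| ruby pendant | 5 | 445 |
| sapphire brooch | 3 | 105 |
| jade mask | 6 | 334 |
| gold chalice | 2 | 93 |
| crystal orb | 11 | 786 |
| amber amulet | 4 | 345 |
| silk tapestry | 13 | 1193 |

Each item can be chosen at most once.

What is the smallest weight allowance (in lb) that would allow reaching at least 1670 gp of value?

Look for the lowest-weight combination reaching 1670.
ancient tome + silk tapestry: 1709 value at 20 lb.
Below 20 lb the best achievable stays under 1670.

20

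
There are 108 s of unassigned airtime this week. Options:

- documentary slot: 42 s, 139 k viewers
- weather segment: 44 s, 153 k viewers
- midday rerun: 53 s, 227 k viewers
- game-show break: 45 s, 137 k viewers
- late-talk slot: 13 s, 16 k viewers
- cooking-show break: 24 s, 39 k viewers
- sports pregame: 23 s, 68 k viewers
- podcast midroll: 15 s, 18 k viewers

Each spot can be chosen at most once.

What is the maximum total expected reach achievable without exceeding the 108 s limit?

Density check — midday rerun 4.28, weather segment 3.48, documentary slot 3.31, game-show break 3.04 are the best per s.
Taking the top-ratio spots first gives weather segment + midday rerun for 380 (97 s).
The 44 s tied up in weather segment is better spent on documentary slot + late-talk slot — total rises to 382 (108 s).
Every other selection either busts 108 s or fails to beat 382.

382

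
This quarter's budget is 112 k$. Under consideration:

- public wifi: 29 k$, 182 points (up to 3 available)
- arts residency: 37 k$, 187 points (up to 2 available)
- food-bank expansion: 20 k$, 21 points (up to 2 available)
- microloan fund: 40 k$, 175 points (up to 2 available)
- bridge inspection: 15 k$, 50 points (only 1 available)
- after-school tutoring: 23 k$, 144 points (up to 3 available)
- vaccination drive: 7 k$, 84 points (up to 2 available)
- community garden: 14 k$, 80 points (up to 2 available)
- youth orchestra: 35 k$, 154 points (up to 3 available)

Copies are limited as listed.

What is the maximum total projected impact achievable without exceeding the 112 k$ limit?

782

A density-first pass picks 3×public wifi + 2×vaccination drive — 714 at 101 k$.
Dropping 2×public wifi frees 58 k$; slotting in 3×after-school tutoring (69 k$) lifts the total to 782 at 112 k$.
Every other selection either busts 112 k$ or exceeds an availability limit or fails to beat 782.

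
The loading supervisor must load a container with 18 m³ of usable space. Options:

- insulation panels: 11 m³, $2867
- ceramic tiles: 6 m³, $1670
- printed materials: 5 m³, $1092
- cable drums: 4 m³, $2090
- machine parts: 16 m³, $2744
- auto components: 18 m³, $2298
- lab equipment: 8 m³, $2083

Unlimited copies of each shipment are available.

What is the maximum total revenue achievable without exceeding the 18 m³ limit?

4×cable drums uses 16 of the 18 m³ and totals 8360.
That's the maximum — no swap from here does better than 8360.

8360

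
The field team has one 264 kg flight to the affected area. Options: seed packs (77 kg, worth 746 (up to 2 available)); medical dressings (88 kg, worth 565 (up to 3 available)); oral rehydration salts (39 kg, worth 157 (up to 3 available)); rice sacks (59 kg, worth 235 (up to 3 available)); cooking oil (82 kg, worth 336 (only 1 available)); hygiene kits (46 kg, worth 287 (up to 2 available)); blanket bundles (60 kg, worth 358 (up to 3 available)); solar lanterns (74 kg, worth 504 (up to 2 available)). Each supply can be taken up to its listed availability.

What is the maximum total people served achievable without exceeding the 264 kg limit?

Density check — seed packs 9.69, solar lanterns 6.81, medical dressings 6.42, hygiene kits 6.24 are the best per kg.
The ratio heuristic lands on 2×seed packs + solar lanterns (1996) but leaves 36 kg idle.
Dropping solar lanterns frees 74 kg; slotting in hygiene kits + blanket bundles (106 kg) lifts the total to 2137 at 260 kg.
No other feasible combination exceeds 2137.

2137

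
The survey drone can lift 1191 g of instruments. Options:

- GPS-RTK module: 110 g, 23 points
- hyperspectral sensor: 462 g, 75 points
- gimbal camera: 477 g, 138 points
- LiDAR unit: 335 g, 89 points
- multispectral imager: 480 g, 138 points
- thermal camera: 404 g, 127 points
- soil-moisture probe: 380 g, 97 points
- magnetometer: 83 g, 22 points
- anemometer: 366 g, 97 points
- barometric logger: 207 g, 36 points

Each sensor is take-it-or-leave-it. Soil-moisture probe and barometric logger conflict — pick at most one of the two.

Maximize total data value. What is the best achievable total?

Greedy by ratio would take GPS-RTK module + gimbal camera + thermal camera + magnetometer: 1074 g used, total 310.
Replace GPS-RTK module and gimbal camera with LiDAR unit + anemometer: the trade gains 25 net, giving 335 at 1188 g.
Next best is gimbal camera + LiDAR unit + anemometer at 324 (1178 g) — short by 11.

335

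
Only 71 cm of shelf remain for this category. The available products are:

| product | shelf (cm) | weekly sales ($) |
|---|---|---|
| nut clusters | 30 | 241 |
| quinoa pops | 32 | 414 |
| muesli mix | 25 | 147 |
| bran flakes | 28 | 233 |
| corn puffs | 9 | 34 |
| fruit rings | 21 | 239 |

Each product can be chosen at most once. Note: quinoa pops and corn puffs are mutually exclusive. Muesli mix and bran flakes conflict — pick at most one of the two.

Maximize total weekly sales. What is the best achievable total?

Nut clusters + quinoa pops uses 62 of the 71 cm and totals 655.
That's the maximum — no feasible swap from here does better than 655.

655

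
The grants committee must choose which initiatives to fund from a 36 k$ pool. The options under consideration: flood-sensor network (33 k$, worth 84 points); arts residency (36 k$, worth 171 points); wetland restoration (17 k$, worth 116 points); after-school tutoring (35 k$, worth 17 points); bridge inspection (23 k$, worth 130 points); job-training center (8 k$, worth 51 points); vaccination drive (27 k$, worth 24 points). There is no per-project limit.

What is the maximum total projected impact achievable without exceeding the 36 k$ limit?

Ranking by ratio (projected impact/k$): wetland restoration 6.82, job-training center 6.38, bridge inspection 5.65, arts residency 4.75.
Taking 2×wetland restoration: 34 k$ used, 232 in projected impact.
The spare 2 k$ is too small for any remaining project, and no exchange beats 232.

232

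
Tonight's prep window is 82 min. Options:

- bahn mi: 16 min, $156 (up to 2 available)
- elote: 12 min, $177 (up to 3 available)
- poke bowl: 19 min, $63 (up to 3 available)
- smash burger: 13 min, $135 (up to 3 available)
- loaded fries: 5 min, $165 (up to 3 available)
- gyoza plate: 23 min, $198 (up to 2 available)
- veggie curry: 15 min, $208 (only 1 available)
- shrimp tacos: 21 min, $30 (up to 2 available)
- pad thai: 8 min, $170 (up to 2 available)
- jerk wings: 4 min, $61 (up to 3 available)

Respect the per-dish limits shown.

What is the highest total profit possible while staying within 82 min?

1580

Taking the top-ratio dishes first gives 3×elote + 3×loaded fries + 2×pad thai + 3×jerk wings for 1549 (79 min).
Dropping elote frees 12 min; slotting in veggie curry (15 min) lifts the total to 1580 at 82 min.
That's the maximum — no swap from here does better than 1580.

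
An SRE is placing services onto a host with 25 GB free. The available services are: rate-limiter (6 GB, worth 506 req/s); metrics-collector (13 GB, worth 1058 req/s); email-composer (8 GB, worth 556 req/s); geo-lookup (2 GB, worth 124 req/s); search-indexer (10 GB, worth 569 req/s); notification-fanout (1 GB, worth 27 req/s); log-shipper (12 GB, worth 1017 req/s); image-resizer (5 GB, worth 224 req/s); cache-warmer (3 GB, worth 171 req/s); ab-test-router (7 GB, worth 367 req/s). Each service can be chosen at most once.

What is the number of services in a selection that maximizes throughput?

Best achievable throughput is 2075.
metrics-collector + log-shipper hits 2075 at 25 GB.
All optima have 2 services.

2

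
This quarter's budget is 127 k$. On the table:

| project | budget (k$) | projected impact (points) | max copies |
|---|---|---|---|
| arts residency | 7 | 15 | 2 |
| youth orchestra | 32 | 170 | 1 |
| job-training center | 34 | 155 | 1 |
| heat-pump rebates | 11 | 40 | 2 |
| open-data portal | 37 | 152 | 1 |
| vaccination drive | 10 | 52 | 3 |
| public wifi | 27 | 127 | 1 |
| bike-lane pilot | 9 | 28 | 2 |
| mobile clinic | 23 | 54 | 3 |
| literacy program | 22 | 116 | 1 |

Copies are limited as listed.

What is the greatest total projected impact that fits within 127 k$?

625

Density check — youth orchestra 5.31, literacy program 5.27, vaccination drive 5.20 are the best per k$.
Taking the top-ratio projects first gives youth orchestra + heat-pump rebates + 3×vaccination drive + public wifi + literacy program for 609 (122 k$).
Replace heat-pump rebates and public wifi with job-training center + bike-lane pilot: the trade gains 16 net, giving 625 at 127 k$.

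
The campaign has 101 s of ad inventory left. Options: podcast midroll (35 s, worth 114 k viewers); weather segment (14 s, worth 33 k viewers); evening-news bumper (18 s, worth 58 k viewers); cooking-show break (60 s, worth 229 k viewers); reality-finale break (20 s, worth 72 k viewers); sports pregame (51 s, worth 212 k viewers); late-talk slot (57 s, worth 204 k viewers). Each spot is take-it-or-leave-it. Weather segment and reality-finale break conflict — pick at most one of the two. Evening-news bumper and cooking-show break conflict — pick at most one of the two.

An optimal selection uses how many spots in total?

3

Best achievable expected reach is 359.
One optimal bundle: podcast midroll + weather segment + sports pregame (100 s).
All optima have 3 spots.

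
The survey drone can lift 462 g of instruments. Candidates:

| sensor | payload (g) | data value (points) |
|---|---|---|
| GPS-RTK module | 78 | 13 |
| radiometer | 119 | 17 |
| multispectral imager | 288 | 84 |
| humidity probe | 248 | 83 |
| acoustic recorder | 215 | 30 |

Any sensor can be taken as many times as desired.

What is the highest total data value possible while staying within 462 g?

By data value per g: humidity probe 0.33, multispectral imager 0.29, GPS-RTK module 0.17 lead.
Filling by ratio: 2×GPS-RTK module + humidity probe for 109, with 58 g left unused.
Dropping GPS-RTK module frees 78 g; slotting in radiometer (119 g) lifts the total to 113 at 445 g.
No other feasible combination exceeds 113.

113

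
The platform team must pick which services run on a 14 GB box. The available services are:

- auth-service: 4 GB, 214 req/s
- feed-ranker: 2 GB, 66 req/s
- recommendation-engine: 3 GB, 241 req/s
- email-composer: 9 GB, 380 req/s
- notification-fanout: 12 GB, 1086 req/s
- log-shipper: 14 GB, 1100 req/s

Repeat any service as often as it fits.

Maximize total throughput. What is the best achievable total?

Density check — notification-fanout 90.50, recommendation-engine 80.33, log-shipper 78.57, auth-service 53.50 are the best per GB.
Taking feed-ranker + notification-fanout: 14 GB used, 1152 in throughput.
No other feasible combination exceeds 1152.

1152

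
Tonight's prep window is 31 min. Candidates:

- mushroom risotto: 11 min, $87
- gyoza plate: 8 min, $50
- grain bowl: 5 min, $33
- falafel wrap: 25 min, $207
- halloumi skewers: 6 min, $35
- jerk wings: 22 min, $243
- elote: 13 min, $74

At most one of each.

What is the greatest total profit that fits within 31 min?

293

Greedy by ratio would take grain bowl + jerk wings: 27 min used, total 276.
Dropping grain bowl frees 5 min; slotting in gyoza plate (8 min) lifts the total to 293 at 30 min.
Runner-up halloumi skewers + jerk wings tops out at 278.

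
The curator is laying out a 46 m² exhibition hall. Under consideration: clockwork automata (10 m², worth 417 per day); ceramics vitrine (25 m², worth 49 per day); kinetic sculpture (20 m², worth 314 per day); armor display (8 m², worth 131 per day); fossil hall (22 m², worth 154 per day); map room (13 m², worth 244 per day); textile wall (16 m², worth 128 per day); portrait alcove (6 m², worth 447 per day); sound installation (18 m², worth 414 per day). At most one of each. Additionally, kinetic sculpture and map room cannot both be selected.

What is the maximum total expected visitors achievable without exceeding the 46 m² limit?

Density check — portrait alcove 74.50, clockwork automata 41.70, sound installation 23.00 are the best per m².
The ratio ordering already packs tightly: clockwork automata + armor display + portrait alcove + sound installation, 42 m², 1409.

1409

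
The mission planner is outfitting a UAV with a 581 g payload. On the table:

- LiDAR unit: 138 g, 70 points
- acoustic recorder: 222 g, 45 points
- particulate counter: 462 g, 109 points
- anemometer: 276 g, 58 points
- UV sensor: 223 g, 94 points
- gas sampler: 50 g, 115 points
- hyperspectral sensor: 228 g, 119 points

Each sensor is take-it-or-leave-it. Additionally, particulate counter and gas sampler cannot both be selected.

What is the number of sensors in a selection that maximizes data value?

Best achievable data value is 328.
One optimal bundle: UV sensor + gas sampler + hyperspectral sensor (501 g).
Any selection reaching 328 contains exactly 3 sensors.

3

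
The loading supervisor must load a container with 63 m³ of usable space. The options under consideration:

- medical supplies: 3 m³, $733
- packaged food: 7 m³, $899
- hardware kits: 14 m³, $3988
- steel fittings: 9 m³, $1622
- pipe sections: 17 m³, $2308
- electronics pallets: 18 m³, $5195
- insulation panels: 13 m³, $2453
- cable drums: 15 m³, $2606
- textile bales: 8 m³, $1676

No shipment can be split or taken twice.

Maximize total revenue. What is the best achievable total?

14975

A density-first pass picks medical supplies + packaged food + hardware kits + electronics pallets + insulation panels + textile bales — 14944 at 63 m³.
Dropping packaged food and textile bales frees 15 m³; slotting in cable drums (15 m³) lifts the total to 14975 at 63 m³.
That's the maximum — no swap from here does better than 14975.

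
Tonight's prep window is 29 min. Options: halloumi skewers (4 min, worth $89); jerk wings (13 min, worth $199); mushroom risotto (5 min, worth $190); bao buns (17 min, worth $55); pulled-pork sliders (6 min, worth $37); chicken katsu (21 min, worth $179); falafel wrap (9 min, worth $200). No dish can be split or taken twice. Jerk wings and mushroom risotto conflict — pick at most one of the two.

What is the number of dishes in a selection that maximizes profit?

4

Best achievable profit is 516.
halloumi skewers + mushroom risotto + pulled-pork sliders + falafel wrap hits 516 at 24 min.
All optima have 4 dishes.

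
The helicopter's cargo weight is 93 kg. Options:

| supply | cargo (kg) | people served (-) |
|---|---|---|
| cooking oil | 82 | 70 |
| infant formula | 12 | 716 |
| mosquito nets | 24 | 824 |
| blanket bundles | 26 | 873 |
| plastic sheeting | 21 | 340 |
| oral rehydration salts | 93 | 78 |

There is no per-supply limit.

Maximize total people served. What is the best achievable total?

5012

Ranking by ratio (people served/kg): infant formula 59.67, mosquito nets 34.33, blanket bundles 33.58, plastic sheeting 16.19.
Taking 7×infant formula: 84 kg used, 5012 in people served.
Every other selection either busts 93 kg or fails to beat 5012.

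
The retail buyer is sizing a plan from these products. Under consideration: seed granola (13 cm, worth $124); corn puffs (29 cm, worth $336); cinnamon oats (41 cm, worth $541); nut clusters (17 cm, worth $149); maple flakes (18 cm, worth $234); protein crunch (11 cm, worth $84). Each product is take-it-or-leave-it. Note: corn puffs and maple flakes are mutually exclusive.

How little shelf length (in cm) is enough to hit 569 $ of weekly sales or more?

Need the lightest bundle worth ≥ 569.
cinnamon oats + protein crunch: 625 weekly sales at 52 cm.
No combination under 52 cm hits 569.

52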